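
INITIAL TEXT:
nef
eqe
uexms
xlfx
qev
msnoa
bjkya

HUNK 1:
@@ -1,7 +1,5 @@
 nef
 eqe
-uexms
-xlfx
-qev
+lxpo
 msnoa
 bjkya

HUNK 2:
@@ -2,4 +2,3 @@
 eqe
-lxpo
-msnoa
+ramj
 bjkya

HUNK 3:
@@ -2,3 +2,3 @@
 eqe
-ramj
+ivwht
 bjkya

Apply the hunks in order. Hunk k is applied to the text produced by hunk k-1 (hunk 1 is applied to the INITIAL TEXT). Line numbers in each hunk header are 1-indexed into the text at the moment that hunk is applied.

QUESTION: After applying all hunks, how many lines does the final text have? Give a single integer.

Answer: 4

Derivation:
Hunk 1: at line 1 remove [uexms,xlfx,qev] add [lxpo] -> 5 lines: nef eqe lxpo msnoa bjkya
Hunk 2: at line 2 remove [lxpo,msnoa] add [ramj] -> 4 lines: nef eqe ramj bjkya
Hunk 3: at line 2 remove [ramj] add [ivwht] -> 4 lines: nef eqe ivwht bjkya
Final line count: 4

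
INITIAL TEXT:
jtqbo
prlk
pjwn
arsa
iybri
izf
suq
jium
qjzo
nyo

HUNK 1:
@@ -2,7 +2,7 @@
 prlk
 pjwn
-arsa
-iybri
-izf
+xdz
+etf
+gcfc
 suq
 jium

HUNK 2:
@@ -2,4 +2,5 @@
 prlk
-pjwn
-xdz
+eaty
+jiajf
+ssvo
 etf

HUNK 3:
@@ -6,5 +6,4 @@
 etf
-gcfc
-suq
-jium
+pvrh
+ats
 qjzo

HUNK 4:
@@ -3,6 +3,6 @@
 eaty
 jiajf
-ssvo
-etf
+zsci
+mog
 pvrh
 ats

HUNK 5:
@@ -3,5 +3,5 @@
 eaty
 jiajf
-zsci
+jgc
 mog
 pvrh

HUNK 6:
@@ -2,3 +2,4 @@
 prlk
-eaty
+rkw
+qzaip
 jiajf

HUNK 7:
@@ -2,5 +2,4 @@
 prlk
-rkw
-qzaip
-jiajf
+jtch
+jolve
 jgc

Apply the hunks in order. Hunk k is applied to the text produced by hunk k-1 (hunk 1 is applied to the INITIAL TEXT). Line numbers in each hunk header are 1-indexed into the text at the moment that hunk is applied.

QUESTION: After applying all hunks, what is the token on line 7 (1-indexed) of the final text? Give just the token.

Hunk 1: at line 2 remove [arsa,iybri,izf] add [xdz,etf,gcfc] -> 10 lines: jtqbo prlk pjwn xdz etf gcfc suq jium qjzo nyo
Hunk 2: at line 2 remove [pjwn,xdz] add [eaty,jiajf,ssvo] -> 11 lines: jtqbo prlk eaty jiajf ssvo etf gcfc suq jium qjzo nyo
Hunk 3: at line 6 remove [gcfc,suq,jium] add [pvrh,ats] -> 10 lines: jtqbo prlk eaty jiajf ssvo etf pvrh ats qjzo nyo
Hunk 4: at line 3 remove [ssvo,etf] add [zsci,mog] -> 10 lines: jtqbo prlk eaty jiajf zsci mog pvrh ats qjzo nyo
Hunk 5: at line 3 remove [zsci] add [jgc] -> 10 lines: jtqbo prlk eaty jiajf jgc mog pvrh ats qjzo nyo
Hunk 6: at line 2 remove [eaty] add [rkw,qzaip] -> 11 lines: jtqbo prlk rkw qzaip jiajf jgc mog pvrh ats qjzo nyo
Hunk 7: at line 2 remove [rkw,qzaip,jiajf] add [jtch,jolve] -> 10 lines: jtqbo prlk jtch jolve jgc mog pvrh ats qjzo nyo
Final line 7: pvrh

Answer: pvrh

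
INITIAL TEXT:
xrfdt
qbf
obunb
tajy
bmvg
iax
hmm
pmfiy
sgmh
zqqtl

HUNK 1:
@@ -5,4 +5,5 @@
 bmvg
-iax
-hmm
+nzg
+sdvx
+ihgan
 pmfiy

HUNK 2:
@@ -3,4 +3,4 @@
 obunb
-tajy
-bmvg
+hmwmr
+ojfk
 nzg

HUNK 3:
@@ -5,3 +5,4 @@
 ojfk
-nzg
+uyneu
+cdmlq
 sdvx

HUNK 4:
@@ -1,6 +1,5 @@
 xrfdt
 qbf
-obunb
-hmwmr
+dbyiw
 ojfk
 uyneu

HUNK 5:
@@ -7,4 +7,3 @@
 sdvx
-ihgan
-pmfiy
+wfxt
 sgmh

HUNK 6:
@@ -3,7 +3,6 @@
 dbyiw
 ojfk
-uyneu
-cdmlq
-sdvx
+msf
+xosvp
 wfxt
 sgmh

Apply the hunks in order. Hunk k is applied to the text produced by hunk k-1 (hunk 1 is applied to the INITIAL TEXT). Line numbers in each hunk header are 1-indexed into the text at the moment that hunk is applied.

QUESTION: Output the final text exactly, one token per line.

Hunk 1: at line 5 remove [iax,hmm] add [nzg,sdvx,ihgan] -> 11 lines: xrfdt qbf obunb tajy bmvg nzg sdvx ihgan pmfiy sgmh zqqtl
Hunk 2: at line 3 remove [tajy,bmvg] add [hmwmr,ojfk] -> 11 lines: xrfdt qbf obunb hmwmr ojfk nzg sdvx ihgan pmfiy sgmh zqqtl
Hunk 3: at line 5 remove [nzg] add [uyneu,cdmlq] -> 12 lines: xrfdt qbf obunb hmwmr ojfk uyneu cdmlq sdvx ihgan pmfiy sgmh zqqtl
Hunk 4: at line 1 remove [obunb,hmwmr] add [dbyiw] -> 11 lines: xrfdt qbf dbyiw ojfk uyneu cdmlq sdvx ihgan pmfiy sgmh zqqtl
Hunk 5: at line 7 remove [ihgan,pmfiy] add [wfxt] -> 10 lines: xrfdt qbf dbyiw ojfk uyneu cdmlq sdvx wfxt sgmh zqqtl
Hunk 6: at line 3 remove [uyneu,cdmlq,sdvx] add [msf,xosvp] -> 9 lines: xrfdt qbf dbyiw ojfk msf xosvp wfxt sgmh zqqtl

Answer: xrfdt
qbf
dbyiw
ojfk
msf
xosvp
wfxt
sgmh
zqqtl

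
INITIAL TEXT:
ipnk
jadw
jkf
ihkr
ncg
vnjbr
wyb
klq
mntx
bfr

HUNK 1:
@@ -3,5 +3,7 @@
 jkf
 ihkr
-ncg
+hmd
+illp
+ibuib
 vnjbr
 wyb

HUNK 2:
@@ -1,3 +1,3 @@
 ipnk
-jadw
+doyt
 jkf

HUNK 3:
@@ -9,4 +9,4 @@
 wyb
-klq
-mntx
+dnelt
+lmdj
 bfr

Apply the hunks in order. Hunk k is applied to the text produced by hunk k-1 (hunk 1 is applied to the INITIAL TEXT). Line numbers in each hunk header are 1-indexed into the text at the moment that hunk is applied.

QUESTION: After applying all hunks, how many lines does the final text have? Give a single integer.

Answer: 12

Derivation:
Hunk 1: at line 3 remove [ncg] add [hmd,illp,ibuib] -> 12 lines: ipnk jadw jkf ihkr hmd illp ibuib vnjbr wyb klq mntx bfr
Hunk 2: at line 1 remove [jadw] add [doyt] -> 12 lines: ipnk doyt jkf ihkr hmd illp ibuib vnjbr wyb klq mntx bfr
Hunk 3: at line 9 remove [klq,mntx] add [dnelt,lmdj] -> 12 lines: ipnk doyt jkf ihkr hmd illp ibuib vnjbr wyb dnelt lmdj bfr
Final line count: 12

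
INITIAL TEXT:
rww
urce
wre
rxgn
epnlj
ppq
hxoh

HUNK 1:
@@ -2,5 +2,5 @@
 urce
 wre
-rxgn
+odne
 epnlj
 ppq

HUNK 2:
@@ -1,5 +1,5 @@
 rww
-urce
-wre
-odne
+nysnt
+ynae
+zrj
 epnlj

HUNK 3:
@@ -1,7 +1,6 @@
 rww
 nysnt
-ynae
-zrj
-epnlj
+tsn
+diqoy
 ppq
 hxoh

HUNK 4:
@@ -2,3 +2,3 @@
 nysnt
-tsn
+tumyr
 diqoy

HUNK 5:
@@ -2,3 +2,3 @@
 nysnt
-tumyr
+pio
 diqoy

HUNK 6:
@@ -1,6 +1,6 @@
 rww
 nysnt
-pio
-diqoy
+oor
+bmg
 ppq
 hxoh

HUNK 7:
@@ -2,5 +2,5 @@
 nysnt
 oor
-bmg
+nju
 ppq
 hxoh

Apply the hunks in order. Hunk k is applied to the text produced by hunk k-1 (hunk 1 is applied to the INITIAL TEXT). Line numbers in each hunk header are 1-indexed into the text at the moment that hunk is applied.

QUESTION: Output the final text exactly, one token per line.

Answer: rww
nysnt
oor
nju
ppq
hxoh

Derivation:
Hunk 1: at line 2 remove [rxgn] add [odne] -> 7 lines: rww urce wre odne epnlj ppq hxoh
Hunk 2: at line 1 remove [urce,wre,odne] add [nysnt,ynae,zrj] -> 7 lines: rww nysnt ynae zrj epnlj ppq hxoh
Hunk 3: at line 1 remove [ynae,zrj,epnlj] add [tsn,diqoy] -> 6 lines: rww nysnt tsn diqoy ppq hxoh
Hunk 4: at line 2 remove [tsn] add [tumyr] -> 6 lines: rww nysnt tumyr diqoy ppq hxoh
Hunk 5: at line 2 remove [tumyr] add [pio] -> 6 lines: rww nysnt pio diqoy ppq hxoh
Hunk 6: at line 1 remove [pio,diqoy] add [oor,bmg] -> 6 lines: rww nysnt oor bmg ppq hxoh
Hunk 7: at line 2 remove [bmg] add [nju] -> 6 lines: rww nysnt oor nju ppq hxoh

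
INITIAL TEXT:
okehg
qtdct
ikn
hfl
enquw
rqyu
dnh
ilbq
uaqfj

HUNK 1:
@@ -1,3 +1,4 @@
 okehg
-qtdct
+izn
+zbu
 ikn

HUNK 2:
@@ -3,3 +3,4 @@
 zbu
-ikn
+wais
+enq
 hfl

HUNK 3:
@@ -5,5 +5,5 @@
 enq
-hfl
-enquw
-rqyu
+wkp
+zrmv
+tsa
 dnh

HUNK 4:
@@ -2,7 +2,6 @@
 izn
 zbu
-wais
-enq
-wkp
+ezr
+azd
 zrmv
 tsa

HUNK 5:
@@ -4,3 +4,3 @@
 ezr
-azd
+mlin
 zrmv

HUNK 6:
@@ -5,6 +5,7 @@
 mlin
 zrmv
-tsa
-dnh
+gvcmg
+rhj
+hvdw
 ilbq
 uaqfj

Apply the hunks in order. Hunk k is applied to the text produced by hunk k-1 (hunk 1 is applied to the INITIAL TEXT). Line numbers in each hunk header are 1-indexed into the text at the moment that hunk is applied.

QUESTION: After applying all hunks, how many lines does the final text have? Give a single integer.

Hunk 1: at line 1 remove [qtdct] add [izn,zbu] -> 10 lines: okehg izn zbu ikn hfl enquw rqyu dnh ilbq uaqfj
Hunk 2: at line 3 remove [ikn] add [wais,enq] -> 11 lines: okehg izn zbu wais enq hfl enquw rqyu dnh ilbq uaqfj
Hunk 3: at line 5 remove [hfl,enquw,rqyu] add [wkp,zrmv,tsa] -> 11 lines: okehg izn zbu wais enq wkp zrmv tsa dnh ilbq uaqfj
Hunk 4: at line 2 remove [wais,enq,wkp] add [ezr,azd] -> 10 lines: okehg izn zbu ezr azd zrmv tsa dnh ilbq uaqfj
Hunk 5: at line 4 remove [azd] add [mlin] -> 10 lines: okehg izn zbu ezr mlin zrmv tsa dnh ilbq uaqfj
Hunk 6: at line 5 remove [tsa,dnh] add [gvcmg,rhj,hvdw] -> 11 lines: okehg izn zbu ezr mlin zrmv gvcmg rhj hvdw ilbq uaqfj
Final line count: 11

Answer: 11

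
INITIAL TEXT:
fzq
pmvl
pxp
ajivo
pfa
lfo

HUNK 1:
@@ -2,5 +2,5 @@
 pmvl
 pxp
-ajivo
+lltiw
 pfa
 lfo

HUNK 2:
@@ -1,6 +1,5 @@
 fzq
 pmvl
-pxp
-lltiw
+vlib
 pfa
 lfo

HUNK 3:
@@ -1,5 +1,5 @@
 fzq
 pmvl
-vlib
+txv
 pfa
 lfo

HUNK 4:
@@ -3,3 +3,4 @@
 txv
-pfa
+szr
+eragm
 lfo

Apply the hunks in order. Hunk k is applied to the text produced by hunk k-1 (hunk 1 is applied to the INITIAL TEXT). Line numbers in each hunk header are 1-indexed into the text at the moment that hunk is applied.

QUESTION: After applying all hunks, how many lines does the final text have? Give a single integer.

Hunk 1: at line 2 remove [ajivo] add [lltiw] -> 6 lines: fzq pmvl pxp lltiw pfa lfo
Hunk 2: at line 1 remove [pxp,lltiw] add [vlib] -> 5 lines: fzq pmvl vlib pfa lfo
Hunk 3: at line 1 remove [vlib] add [txv] -> 5 lines: fzq pmvl txv pfa lfo
Hunk 4: at line 3 remove [pfa] add [szr,eragm] -> 6 lines: fzq pmvl txv szr eragm lfo
Final line count: 6

Answer: 6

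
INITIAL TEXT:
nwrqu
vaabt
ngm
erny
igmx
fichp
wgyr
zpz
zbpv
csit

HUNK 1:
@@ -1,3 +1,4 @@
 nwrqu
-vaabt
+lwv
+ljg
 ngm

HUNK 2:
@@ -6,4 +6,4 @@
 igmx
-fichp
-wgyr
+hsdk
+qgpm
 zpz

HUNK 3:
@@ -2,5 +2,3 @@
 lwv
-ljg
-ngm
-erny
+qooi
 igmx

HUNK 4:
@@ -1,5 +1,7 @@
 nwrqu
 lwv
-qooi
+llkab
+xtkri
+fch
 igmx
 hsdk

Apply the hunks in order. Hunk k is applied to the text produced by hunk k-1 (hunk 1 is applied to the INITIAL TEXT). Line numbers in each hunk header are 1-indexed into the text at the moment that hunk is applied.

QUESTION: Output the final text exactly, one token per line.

Answer: nwrqu
lwv
llkab
xtkri
fch
igmx
hsdk
qgpm
zpz
zbpv
csit

Derivation:
Hunk 1: at line 1 remove [vaabt] add [lwv,ljg] -> 11 lines: nwrqu lwv ljg ngm erny igmx fichp wgyr zpz zbpv csit
Hunk 2: at line 6 remove [fichp,wgyr] add [hsdk,qgpm] -> 11 lines: nwrqu lwv ljg ngm erny igmx hsdk qgpm zpz zbpv csit
Hunk 3: at line 2 remove [ljg,ngm,erny] add [qooi] -> 9 lines: nwrqu lwv qooi igmx hsdk qgpm zpz zbpv csit
Hunk 4: at line 1 remove [qooi] add [llkab,xtkri,fch] -> 11 lines: nwrqu lwv llkab xtkri fch igmx hsdk qgpm zpz zbpv csit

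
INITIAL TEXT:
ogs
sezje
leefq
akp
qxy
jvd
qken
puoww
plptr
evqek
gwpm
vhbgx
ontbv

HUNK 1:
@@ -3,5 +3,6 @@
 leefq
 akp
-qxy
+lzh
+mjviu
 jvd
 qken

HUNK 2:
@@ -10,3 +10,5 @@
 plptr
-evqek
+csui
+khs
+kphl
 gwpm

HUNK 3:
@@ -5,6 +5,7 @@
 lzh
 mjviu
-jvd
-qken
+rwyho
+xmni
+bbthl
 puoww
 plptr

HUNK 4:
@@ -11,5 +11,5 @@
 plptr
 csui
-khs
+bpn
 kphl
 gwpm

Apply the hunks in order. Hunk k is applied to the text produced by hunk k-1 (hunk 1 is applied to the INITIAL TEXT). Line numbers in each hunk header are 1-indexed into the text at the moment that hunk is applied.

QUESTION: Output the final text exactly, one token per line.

Hunk 1: at line 3 remove [qxy] add [lzh,mjviu] -> 14 lines: ogs sezje leefq akp lzh mjviu jvd qken puoww plptr evqek gwpm vhbgx ontbv
Hunk 2: at line 10 remove [evqek] add [csui,khs,kphl] -> 16 lines: ogs sezje leefq akp lzh mjviu jvd qken puoww plptr csui khs kphl gwpm vhbgx ontbv
Hunk 3: at line 5 remove [jvd,qken] add [rwyho,xmni,bbthl] -> 17 lines: ogs sezje leefq akp lzh mjviu rwyho xmni bbthl puoww plptr csui khs kphl gwpm vhbgx ontbv
Hunk 4: at line 11 remove [khs] add [bpn] -> 17 lines: ogs sezje leefq akp lzh mjviu rwyho xmni bbthl puoww plptr csui bpn kphl gwpm vhbgx ontbv

Answer: ogs
sezje
leefq
akp
lzh
mjviu
rwyho
xmni
bbthl
puoww
plptr
csui
bpn
kphl
gwpm
vhbgx
ontbv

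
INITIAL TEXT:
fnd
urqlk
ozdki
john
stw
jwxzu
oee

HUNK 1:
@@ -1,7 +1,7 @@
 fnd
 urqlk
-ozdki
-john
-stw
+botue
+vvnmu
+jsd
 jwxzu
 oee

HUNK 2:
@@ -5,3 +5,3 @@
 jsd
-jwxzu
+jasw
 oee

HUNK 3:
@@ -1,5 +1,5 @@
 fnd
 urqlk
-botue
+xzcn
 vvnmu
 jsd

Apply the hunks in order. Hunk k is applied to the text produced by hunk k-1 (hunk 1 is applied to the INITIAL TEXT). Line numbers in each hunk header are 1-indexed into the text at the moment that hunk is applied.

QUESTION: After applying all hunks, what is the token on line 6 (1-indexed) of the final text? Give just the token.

Hunk 1: at line 1 remove [ozdki,john,stw] add [botue,vvnmu,jsd] -> 7 lines: fnd urqlk botue vvnmu jsd jwxzu oee
Hunk 2: at line 5 remove [jwxzu] add [jasw] -> 7 lines: fnd urqlk botue vvnmu jsd jasw oee
Hunk 3: at line 1 remove [botue] add [xzcn] -> 7 lines: fnd urqlk xzcn vvnmu jsd jasw oee
Final line 6: jasw

Answer: jasw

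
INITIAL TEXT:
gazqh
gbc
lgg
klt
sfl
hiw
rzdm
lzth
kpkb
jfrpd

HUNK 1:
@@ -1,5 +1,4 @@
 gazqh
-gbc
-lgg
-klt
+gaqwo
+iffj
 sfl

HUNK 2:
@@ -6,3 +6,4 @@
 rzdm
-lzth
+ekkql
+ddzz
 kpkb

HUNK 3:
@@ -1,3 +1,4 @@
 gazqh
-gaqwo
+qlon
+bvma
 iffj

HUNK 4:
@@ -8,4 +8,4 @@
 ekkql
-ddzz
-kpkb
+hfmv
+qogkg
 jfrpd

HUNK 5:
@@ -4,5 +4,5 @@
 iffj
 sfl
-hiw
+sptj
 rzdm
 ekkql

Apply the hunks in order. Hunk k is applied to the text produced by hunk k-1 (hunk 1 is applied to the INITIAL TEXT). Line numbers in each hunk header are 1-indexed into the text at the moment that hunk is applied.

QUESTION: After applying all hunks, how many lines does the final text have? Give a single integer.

Hunk 1: at line 1 remove [gbc,lgg,klt] add [gaqwo,iffj] -> 9 lines: gazqh gaqwo iffj sfl hiw rzdm lzth kpkb jfrpd
Hunk 2: at line 6 remove [lzth] add [ekkql,ddzz] -> 10 lines: gazqh gaqwo iffj sfl hiw rzdm ekkql ddzz kpkb jfrpd
Hunk 3: at line 1 remove [gaqwo] add [qlon,bvma] -> 11 lines: gazqh qlon bvma iffj sfl hiw rzdm ekkql ddzz kpkb jfrpd
Hunk 4: at line 8 remove [ddzz,kpkb] add [hfmv,qogkg] -> 11 lines: gazqh qlon bvma iffj sfl hiw rzdm ekkql hfmv qogkg jfrpd
Hunk 5: at line 4 remove [hiw] add [sptj] -> 11 lines: gazqh qlon bvma iffj sfl sptj rzdm ekkql hfmv qogkg jfrpd
Final line count: 11

Answer: 11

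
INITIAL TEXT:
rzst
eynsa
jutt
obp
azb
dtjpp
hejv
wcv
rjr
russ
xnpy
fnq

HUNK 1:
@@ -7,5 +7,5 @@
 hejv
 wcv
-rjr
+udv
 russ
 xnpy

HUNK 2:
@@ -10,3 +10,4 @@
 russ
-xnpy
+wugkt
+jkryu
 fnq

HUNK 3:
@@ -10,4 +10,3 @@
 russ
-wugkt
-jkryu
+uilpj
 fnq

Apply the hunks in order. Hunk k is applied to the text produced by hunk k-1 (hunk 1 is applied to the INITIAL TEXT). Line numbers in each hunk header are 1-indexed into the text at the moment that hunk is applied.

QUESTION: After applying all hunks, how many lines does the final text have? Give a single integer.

Hunk 1: at line 7 remove [rjr] add [udv] -> 12 lines: rzst eynsa jutt obp azb dtjpp hejv wcv udv russ xnpy fnq
Hunk 2: at line 10 remove [xnpy] add [wugkt,jkryu] -> 13 lines: rzst eynsa jutt obp azb dtjpp hejv wcv udv russ wugkt jkryu fnq
Hunk 3: at line 10 remove [wugkt,jkryu] add [uilpj] -> 12 lines: rzst eynsa jutt obp azb dtjpp hejv wcv udv russ uilpj fnq
Final line count: 12

Answer: 12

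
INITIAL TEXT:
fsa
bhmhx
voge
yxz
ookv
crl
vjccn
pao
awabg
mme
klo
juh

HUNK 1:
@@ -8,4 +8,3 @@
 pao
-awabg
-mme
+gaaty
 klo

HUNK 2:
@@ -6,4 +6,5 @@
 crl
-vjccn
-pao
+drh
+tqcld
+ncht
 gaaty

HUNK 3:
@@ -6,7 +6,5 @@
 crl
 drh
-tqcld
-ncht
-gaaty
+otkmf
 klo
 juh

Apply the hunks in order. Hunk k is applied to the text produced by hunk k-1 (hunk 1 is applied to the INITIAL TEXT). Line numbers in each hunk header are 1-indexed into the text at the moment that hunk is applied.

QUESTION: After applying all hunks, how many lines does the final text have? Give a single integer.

Hunk 1: at line 8 remove [awabg,mme] add [gaaty] -> 11 lines: fsa bhmhx voge yxz ookv crl vjccn pao gaaty klo juh
Hunk 2: at line 6 remove [vjccn,pao] add [drh,tqcld,ncht] -> 12 lines: fsa bhmhx voge yxz ookv crl drh tqcld ncht gaaty klo juh
Hunk 3: at line 6 remove [tqcld,ncht,gaaty] add [otkmf] -> 10 lines: fsa bhmhx voge yxz ookv crl drh otkmf klo juh
Final line count: 10

Answer: 10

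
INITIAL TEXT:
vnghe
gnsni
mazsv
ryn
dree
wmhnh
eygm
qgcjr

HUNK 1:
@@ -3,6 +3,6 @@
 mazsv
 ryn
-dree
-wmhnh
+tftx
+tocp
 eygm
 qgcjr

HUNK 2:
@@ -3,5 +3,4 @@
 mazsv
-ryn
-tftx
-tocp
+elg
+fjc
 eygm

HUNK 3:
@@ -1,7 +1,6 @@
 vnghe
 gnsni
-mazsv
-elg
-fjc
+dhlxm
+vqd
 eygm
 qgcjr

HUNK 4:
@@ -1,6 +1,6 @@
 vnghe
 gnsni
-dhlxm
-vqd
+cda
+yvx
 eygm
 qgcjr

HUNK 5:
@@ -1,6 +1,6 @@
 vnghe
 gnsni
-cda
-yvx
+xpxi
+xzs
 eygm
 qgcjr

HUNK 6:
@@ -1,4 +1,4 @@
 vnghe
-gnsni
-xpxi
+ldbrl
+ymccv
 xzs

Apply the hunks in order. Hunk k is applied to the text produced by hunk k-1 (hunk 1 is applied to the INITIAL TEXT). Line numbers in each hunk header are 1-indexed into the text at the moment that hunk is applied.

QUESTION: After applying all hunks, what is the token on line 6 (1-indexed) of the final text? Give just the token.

Answer: qgcjr

Derivation:
Hunk 1: at line 3 remove [dree,wmhnh] add [tftx,tocp] -> 8 lines: vnghe gnsni mazsv ryn tftx tocp eygm qgcjr
Hunk 2: at line 3 remove [ryn,tftx,tocp] add [elg,fjc] -> 7 lines: vnghe gnsni mazsv elg fjc eygm qgcjr
Hunk 3: at line 1 remove [mazsv,elg,fjc] add [dhlxm,vqd] -> 6 lines: vnghe gnsni dhlxm vqd eygm qgcjr
Hunk 4: at line 1 remove [dhlxm,vqd] add [cda,yvx] -> 6 lines: vnghe gnsni cda yvx eygm qgcjr
Hunk 5: at line 1 remove [cda,yvx] add [xpxi,xzs] -> 6 lines: vnghe gnsni xpxi xzs eygm qgcjr
Hunk 6: at line 1 remove [gnsni,xpxi] add [ldbrl,ymccv] -> 6 lines: vnghe ldbrl ymccv xzs eygm qgcjr
Final line 6: qgcjr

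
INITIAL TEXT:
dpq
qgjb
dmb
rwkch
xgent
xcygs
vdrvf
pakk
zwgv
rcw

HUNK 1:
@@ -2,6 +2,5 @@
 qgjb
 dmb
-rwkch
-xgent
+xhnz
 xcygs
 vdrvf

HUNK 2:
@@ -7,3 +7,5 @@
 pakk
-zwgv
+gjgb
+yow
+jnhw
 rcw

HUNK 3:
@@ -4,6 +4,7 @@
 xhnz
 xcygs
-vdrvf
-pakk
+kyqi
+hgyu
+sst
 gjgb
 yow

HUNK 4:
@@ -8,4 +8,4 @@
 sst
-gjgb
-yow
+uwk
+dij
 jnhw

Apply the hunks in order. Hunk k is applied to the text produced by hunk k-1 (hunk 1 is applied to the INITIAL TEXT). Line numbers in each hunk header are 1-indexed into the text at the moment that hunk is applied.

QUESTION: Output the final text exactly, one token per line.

Hunk 1: at line 2 remove [rwkch,xgent] add [xhnz] -> 9 lines: dpq qgjb dmb xhnz xcygs vdrvf pakk zwgv rcw
Hunk 2: at line 7 remove [zwgv] add [gjgb,yow,jnhw] -> 11 lines: dpq qgjb dmb xhnz xcygs vdrvf pakk gjgb yow jnhw rcw
Hunk 3: at line 4 remove [vdrvf,pakk] add [kyqi,hgyu,sst] -> 12 lines: dpq qgjb dmb xhnz xcygs kyqi hgyu sst gjgb yow jnhw rcw
Hunk 4: at line 8 remove [gjgb,yow] add [uwk,dij] -> 12 lines: dpq qgjb dmb xhnz xcygs kyqi hgyu sst uwk dij jnhw rcw

Answer: dpq
qgjb
dmb
xhnz
xcygs
kyqi
hgyu
sst
uwk
dij
jnhw
rcw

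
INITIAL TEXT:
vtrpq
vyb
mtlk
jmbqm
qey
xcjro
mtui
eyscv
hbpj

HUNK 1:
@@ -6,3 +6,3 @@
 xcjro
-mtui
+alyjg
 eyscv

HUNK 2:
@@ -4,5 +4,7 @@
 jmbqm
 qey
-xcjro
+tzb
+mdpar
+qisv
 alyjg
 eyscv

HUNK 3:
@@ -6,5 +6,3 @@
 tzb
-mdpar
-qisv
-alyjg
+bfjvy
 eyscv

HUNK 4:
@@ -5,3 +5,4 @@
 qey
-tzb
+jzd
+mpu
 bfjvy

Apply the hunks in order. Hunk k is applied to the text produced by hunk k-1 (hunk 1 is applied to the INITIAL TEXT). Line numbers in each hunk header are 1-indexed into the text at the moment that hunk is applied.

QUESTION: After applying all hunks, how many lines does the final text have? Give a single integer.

Answer: 10

Derivation:
Hunk 1: at line 6 remove [mtui] add [alyjg] -> 9 lines: vtrpq vyb mtlk jmbqm qey xcjro alyjg eyscv hbpj
Hunk 2: at line 4 remove [xcjro] add [tzb,mdpar,qisv] -> 11 lines: vtrpq vyb mtlk jmbqm qey tzb mdpar qisv alyjg eyscv hbpj
Hunk 3: at line 6 remove [mdpar,qisv,alyjg] add [bfjvy] -> 9 lines: vtrpq vyb mtlk jmbqm qey tzb bfjvy eyscv hbpj
Hunk 4: at line 5 remove [tzb] add [jzd,mpu] -> 10 lines: vtrpq vyb mtlk jmbqm qey jzd mpu bfjvy eyscv hbpj
Final line count: 10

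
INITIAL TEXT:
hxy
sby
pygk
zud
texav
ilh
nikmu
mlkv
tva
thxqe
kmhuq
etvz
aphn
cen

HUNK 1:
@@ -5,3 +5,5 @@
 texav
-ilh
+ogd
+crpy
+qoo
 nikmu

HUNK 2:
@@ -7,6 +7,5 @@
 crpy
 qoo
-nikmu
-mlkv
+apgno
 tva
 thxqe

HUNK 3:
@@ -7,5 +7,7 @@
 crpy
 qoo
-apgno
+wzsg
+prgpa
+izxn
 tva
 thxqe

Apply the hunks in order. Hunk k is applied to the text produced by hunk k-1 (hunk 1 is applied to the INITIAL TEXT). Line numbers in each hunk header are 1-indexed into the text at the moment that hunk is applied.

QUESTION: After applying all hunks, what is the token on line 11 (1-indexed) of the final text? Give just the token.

Answer: izxn

Derivation:
Hunk 1: at line 5 remove [ilh] add [ogd,crpy,qoo] -> 16 lines: hxy sby pygk zud texav ogd crpy qoo nikmu mlkv tva thxqe kmhuq etvz aphn cen
Hunk 2: at line 7 remove [nikmu,mlkv] add [apgno] -> 15 lines: hxy sby pygk zud texav ogd crpy qoo apgno tva thxqe kmhuq etvz aphn cen
Hunk 3: at line 7 remove [apgno] add [wzsg,prgpa,izxn] -> 17 lines: hxy sby pygk zud texav ogd crpy qoo wzsg prgpa izxn tva thxqe kmhuq etvz aphn cen
Final line 11: izxn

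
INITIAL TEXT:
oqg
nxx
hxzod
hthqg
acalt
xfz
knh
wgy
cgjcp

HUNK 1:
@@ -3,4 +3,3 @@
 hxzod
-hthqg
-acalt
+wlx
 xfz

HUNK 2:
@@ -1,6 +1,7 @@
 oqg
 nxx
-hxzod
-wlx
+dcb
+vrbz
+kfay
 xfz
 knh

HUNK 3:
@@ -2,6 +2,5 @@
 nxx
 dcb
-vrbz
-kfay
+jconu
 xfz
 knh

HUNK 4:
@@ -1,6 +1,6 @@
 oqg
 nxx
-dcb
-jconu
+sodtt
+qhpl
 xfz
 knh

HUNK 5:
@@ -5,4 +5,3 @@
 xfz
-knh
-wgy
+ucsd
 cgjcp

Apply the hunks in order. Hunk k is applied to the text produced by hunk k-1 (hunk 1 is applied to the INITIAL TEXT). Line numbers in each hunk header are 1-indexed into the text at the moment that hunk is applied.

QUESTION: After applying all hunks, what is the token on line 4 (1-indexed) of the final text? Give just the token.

Hunk 1: at line 3 remove [hthqg,acalt] add [wlx] -> 8 lines: oqg nxx hxzod wlx xfz knh wgy cgjcp
Hunk 2: at line 1 remove [hxzod,wlx] add [dcb,vrbz,kfay] -> 9 lines: oqg nxx dcb vrbz kfay xfz knh wgy cgjcp
Hunk 3: at line 2 remove [vrbz,kfay] add [jconu] -> 8 lines: oqg nxx dcb jconu xfz knh wgy cgjcp
Hunk 4: at line 1 remove [dcb,jconu] add [sodtt,qhpl] -> 8 lines: oqg nxx sodtt qhpl xfz knh wgy cgjcp
Hunk 5: at line 5 remove [knh,wgy] add [ucsd] -> 7 lines: oqg nxx sodtt qhpl xfz ucsd cgjcp
Final line 4: qhpl

Answer: qhpl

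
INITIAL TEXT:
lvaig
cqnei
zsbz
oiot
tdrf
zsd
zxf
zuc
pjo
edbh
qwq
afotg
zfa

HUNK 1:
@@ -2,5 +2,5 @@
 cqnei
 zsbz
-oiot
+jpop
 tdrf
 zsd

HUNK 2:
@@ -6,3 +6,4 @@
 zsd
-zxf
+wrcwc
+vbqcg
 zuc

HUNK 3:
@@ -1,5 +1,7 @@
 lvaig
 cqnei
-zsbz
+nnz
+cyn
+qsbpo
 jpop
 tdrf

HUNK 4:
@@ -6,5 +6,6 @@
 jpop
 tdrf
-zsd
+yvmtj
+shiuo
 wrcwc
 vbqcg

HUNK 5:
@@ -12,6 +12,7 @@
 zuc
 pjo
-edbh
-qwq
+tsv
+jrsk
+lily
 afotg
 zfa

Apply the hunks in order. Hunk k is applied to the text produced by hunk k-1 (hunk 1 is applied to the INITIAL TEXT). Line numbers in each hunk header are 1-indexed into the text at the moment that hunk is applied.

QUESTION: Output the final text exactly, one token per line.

Answer: lvaig
cqnei
nnz
cyn
qsbpo
jpop
tdrf
yvmtj
shiuo
wrcwc
vbqcg
zuc
pjo
tsv
jrsk
lily
afotg
zfa

Derivation:
Hunk 1: at line 2 remove [oiot] add [jpop] -> 13 lines: lvaig cqnei zsbz jpop tdrf zsd zxf zuc pjo edbh qwq afotg zfa
Hunk 2: at line 6 remove [zxf] add [wrcwc,vbqcg] -> 14 lines: lvaig cqnei zsbz jpop tdrf zsd wrcwc vbqcg zuc pjo edbh qwq afotg zfa
Hunk 3: at line 1 remove [zsbz] add [nnz,cyn,qsbpo] -> 16 lines: lvaig cqnei nnz cyn qsbpo jpop tdrf zsd wrcwc vbqcg zuc pjo edbh qwq afotg zfa
Hunk 4: at line 6 remove [zsd] add [yvmtj,shiuo] -> 17 lines: lvaig cqnei nnz cyn qsbpo jpop tdrf yvmtj shiuo wrcwc vbqcg zuc pjo edbh qwq afotg zfa
Hunk 5: at line 12 remove [edbh,qwq] add [tsv,jrsk,lily] -> 18 lines: lvaig cqnei nnz cyn qsbpo jpop tdrf yvmtj shiuo wrcwc vbqcg zuc pjo tsv jrsk lily afotg zfa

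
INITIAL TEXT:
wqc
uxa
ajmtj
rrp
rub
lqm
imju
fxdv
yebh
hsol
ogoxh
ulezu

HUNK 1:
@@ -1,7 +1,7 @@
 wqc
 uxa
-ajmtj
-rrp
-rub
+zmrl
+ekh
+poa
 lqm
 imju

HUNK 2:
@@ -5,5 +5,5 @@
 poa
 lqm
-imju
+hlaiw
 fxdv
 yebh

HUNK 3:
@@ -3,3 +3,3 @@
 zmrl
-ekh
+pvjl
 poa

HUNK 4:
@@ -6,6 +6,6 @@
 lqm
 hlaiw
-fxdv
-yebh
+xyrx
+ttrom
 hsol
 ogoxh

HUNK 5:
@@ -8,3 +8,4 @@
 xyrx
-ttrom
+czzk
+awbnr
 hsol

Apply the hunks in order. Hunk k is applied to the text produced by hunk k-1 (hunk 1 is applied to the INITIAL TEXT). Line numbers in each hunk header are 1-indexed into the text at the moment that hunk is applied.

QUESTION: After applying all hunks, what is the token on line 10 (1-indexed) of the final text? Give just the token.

Hunk 1: at line 1 remove [ajmtj,rrp,rub] add [zmrl,ekh,poa] -> 12 lines: wqc uxa zmrl ekh poa lqm imju fxdv yebh hsol ogoxh ulezu
Hunk 2: at line 5 remove [imju] add [hlaiw] -> 12 lines: wqc uxa zmrl ekh poa lqm hlaiw fxdv yebh hsol ogoxh ulezu
Hunk 3: at line 3 remove [ekh] add [pvjl] -> 12 lines: wqc uxa zmrl pvjl poa lqm hlaiw fxdv yebh hsol ogoxh ulezu
Hunk 4: at line 6 remove [fxdv,yebh] add [xyrx,ttrom] -> 12 lines: wqc uxa zmrl pvjl poa lqm hlaiw xyrx ttrom hsol ogoxh ulezu
Hunk 5: at line 8 remove [ttrom] add [czzk,awbnr] -> 13 lines: wqc uxa zmrl pvjl poa lqm hlaiw xyrx czzk awbnr hsol ogoxh ulezu
Final line 10: awbnr

Answer: awbnr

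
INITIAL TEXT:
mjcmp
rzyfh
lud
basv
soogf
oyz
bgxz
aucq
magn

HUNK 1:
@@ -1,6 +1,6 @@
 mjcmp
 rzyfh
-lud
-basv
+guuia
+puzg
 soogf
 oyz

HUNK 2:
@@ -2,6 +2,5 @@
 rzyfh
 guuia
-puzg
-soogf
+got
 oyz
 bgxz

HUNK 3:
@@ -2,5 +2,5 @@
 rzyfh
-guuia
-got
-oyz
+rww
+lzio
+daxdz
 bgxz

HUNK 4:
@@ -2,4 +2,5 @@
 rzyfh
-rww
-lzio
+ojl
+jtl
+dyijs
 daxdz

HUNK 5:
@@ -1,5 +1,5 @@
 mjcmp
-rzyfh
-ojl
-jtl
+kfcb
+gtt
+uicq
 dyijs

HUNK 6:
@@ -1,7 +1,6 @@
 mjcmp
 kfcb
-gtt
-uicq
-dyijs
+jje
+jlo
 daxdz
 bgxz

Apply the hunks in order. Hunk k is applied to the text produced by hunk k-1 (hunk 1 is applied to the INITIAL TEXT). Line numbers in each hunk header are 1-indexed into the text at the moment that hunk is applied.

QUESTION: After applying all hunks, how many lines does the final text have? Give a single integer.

Answer: 8

Derivation:
Hunk 1: at line 1 remove [lud,basv] add [guuia,puzg] -> 9 lines: mjcmp rzyfh guuia puzg soogf oyz bgxz aucq magn
Hunk 2: at line 2 remove [puzg,soogf] add [got] -> 8 lines: mjcmp rzyfh guuia got oyz bgxz aucq magn
Hunk 3: at line 2 remove [guuia,got,oyz] add [rww,lzio,daxdz] -> 8 lines: mjcmp rzyfh rww lzio daxdz bgxz aucq magn
Hunk 4: at line 2 remove [rww,lzio] add [ojl,jtl,dyijs] -> 9 lines: mjcmp rzyfh ojl jtl dyijs daxdz bgxz aucq magn
Hunk 5: at line 1 remove [rzyfh,ojl,jtl] add [kfcb,gtt,uicq] -> 9 lines: mjcmp kfcb gtt uicq dyijs daxdz bgxz aucq magn
Hunk 6: at line 1 remove [gtt,uicq,dyijs] add [jje,jlo] -> 8 lines: mjcmp kfcb jje jlo daxdz bgxz aucq magn
Final line count: 8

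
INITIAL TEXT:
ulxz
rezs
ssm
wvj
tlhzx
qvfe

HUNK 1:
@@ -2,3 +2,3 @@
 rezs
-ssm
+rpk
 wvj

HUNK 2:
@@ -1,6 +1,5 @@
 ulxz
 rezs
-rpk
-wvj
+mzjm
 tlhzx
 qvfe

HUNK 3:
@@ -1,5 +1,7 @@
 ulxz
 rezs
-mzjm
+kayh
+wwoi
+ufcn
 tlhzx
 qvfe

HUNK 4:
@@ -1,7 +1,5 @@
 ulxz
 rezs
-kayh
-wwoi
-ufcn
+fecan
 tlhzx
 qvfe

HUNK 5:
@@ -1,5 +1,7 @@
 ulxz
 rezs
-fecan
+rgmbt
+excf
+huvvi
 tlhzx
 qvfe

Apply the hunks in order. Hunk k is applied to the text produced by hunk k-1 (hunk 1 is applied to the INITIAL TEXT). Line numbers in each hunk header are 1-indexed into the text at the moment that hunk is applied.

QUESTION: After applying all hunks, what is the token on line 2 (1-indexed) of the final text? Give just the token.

Hunk 1: at line 2 remove [ssm] add [rpk] -> 6 lines: ulxz rezs rpk wvj tlhzx qvfe
Hunk 2: at line 1 remove [rpk,wvj] add [mzjm] -> 5 lines: ulxz rezs mzjm tlhzx qvfe
Hunk 3: at line 1 remove [mzjm] add [kayh,wwoi,ufcn] -> 7 lines: ulxz rezs kayh wwoi ufcn tlhzx qvfe
Hunk 4: at line 1 remove [kayh,wwoi,ufcn] add [fecan] -> 5 lines: ulxz rezs fecan tlhzx qvfe
Hunk 5: at line 1 remove [fecan] add [rgmbt,excf,huvvi] -> 7 lines: ulxz rezs rgmbt excf huvvi tlhzx qvfe
Final line 2: rezs

Answer: rezs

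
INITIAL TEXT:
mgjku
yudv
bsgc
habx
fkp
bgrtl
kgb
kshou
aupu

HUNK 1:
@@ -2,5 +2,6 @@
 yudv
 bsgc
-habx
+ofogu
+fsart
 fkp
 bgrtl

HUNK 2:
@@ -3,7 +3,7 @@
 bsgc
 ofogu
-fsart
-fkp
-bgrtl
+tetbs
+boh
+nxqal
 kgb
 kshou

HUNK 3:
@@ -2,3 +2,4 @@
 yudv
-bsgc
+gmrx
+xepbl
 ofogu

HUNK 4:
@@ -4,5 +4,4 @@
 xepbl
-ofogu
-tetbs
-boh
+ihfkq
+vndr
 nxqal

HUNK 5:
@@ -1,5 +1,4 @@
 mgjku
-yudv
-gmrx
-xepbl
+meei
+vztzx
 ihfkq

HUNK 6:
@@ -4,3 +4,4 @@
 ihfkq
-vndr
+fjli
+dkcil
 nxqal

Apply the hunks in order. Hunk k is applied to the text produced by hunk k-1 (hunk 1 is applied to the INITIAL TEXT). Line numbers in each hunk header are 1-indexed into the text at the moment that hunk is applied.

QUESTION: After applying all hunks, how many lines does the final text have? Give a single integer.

Answer: 10

Derivation:
Hunk 1: at line 2 remove [habx] add [ofogu,fsart] -> 10 lines: mgjku yudv bsgc ofogu fsart fkp bgrtl kgb kshou aupu
Hunk 2: at line 3 remove [fsart,fkp,bgrtl] add [tetbs,boh,nxqal] -> 10 lines: mgjku yudv bsgc ofogu tetbs boh nxqal kgb kshou aupu
Hunk 3: at line 2 remove [bsgc] add [gmrx,xepbl] -> 11 lines: mgjku yudv gmrx xepbl ofogu tetbs boh nxqal kgb kshou aupu
Hunk 4: at line 4 remove [ofogu,tetbs,boh] add [ihfkq,vndr] -> 10 lines: mgjku yudv gmrx xepbl ihfkq vndr nxqal kgb kshou aupu
Hunk 5: at line 1 remove [yudv,gmrx,xepbl] add [meei,vztzx] -> 9 lines: mgjku meei vztzx ihfkq vndr nxqal kgb kshou aupu
Hunk 6: at line 4 remove [vndr] add [fjli,dkcil] -> 10 lines: mgjku meei vztzx ihfkq fjli dkcil nxqal kgb kshou aupu
Final line count: 10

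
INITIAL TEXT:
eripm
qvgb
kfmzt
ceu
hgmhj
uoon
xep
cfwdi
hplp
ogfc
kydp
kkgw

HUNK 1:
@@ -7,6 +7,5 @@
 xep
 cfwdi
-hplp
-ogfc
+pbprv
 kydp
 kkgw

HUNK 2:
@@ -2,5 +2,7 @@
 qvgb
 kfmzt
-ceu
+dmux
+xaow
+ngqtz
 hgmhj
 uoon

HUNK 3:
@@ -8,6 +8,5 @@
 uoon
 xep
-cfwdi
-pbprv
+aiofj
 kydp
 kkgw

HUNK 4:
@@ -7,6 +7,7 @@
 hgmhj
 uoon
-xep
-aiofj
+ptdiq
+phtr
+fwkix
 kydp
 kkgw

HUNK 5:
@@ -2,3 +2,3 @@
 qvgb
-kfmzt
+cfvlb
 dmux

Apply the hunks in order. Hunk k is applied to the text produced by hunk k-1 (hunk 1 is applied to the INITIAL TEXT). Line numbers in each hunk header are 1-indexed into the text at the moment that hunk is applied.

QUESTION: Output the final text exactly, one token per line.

Hunk 1: at line 7 remove [hplp,ogfc] add [pbprv] -> 11 lines: eripm qvgb kfmzt ceu hgmhj uoon xep cfwdi pbprv kydp kkgw
Hunk 2: at line 2 remove [ceu] add [dmux,xaow,ngqtz] -> 13 lines: eripm qvgb kfmzt dmux xaow ngqtz hgmhj uoon xep cfwdi pbprv kydp kkgw
Hunk 3: at line 8 remove [cfwdi,pbprv] add [aiofj] -> 12 lines: eripm qvgb kfmzt dmux xaow ngqtz hgmhj uoon xep aiofj kydp kkgw
Hunk 4: at line 7 remove [xep,aiofj] add [ptdiq,phtr,fwkix] -> 13 lines: eripm qvgb kfmzt dmux xaow ngqtz hgmhj uoon ptdiq phtr fwkix kydp kkgw
Hunk 5: at line 2 remove [kfmzt] add [cfvlb] -> 13 lines: eripm qvgb cfvlb dmux xaow ngqtz hgmhj uoon ptdiq phtr fwkix kydp kkgw

Answer: eripm
qvgb
cfvlb
dmux
xaow
ngqtz
hgmhj
uoon
ptdiq
phtr
fwkix
kydp
kkgw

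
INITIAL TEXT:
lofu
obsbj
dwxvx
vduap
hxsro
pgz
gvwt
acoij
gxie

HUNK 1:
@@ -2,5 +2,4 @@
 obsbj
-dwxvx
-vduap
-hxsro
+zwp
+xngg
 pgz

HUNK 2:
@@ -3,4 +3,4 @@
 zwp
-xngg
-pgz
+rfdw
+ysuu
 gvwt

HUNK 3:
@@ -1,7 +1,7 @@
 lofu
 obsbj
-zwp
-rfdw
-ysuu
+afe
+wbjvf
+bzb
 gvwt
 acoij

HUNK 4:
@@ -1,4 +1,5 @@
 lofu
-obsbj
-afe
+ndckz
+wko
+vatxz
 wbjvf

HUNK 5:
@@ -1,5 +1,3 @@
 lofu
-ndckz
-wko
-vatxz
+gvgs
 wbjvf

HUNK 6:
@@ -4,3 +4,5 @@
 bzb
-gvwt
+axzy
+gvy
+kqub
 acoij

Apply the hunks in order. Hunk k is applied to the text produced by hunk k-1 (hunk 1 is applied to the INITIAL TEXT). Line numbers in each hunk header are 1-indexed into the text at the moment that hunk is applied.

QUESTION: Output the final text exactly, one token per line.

Hunk 1: at line 2 remove [dwxvx,vduap,hxsro] add [zwp,xngg] -> 8 lines: lofu obsbj zwp xngg pgz gvwt acoij gxie
Hunk 2: at line 3 remove [xngg,pgz] add [rfdw,ysuu] -> 8 lines: lofu obsbj zwp rfdw ysuu gvwt acoij gxie
Hunk 3: at line 1 remove [zwp,rfdw,ysuu] add [afe,wbjvf,bzb] -> 8 lines: lofu obsbj afe wbjvf bzb gvwt acoij gxie
Hunk 4: at line 1 remove [obsbj,afe] add [ndckz,wko,vatxz] -> 9 lines: lofu ndckz wko vatxz wbjvf bzb gvwt acoij gxie
Hunk 5: at line 1 remove [ndckz,wko,vatxz] add [gvgs] -> 7 lines: lofu gvgs wbjvf bzb gvwt acoij gxie
Hunk 6: at line 4 remove [gvwt] add [axzy,gvy,kqub] -> 9 lines: lofu gvgs wbjvf bzb axzy gvy kqub acoij gxie

Answer: lofu
gvgs
wbjvf
bzb
axzy
gvy
kqub
acoij
gxie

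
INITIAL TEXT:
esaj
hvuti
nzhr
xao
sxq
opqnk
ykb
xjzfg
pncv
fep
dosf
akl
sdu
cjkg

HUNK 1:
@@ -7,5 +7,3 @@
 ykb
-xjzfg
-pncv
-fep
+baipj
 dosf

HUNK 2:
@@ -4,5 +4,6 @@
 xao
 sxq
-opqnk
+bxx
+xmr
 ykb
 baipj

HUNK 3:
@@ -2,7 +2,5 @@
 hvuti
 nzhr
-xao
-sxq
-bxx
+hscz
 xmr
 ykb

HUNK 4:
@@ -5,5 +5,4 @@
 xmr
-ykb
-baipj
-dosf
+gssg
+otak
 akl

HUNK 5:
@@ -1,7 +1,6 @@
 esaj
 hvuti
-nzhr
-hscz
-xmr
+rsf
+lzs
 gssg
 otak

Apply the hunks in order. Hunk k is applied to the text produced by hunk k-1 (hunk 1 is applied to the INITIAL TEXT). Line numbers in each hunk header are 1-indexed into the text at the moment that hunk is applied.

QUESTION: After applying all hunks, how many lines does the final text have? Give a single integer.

Hunk 1: at line 7 remove [xjzfg,pncv,fep] add [baipj] -> 12 lines: esaj hvuti nzhr xao sxq opqnk ykb baipj dosf akl sdu cjkg
Hunk 2: at line 4 remove [opqnk] add [bxx,xmr] -> 13 lines: esaj hvuti nzhr xao sxq bxx xmr ykb baipj dosf akl sdu cjkg
Hunk 3: at line 2 remove [xao,sxq,bxx] add [hscz] -> 11 lines: esaj hvuti nzhr hscz xmr ykb baipj dosf akl sdu cjkg
Hunk 4: at line 5 remove [ykb,baipj,dosf] add [gssg,otak] -> 10 lines: esaj hvuti nzhr hscz xmr gssg otak akl sdu cjkg
Hunk 5: at line 1 remove [nzhr,hscz,xmr] add [rsf,lzs] -> 9 lines: esaj hvuti rsf lzs gssg otak akl sdu cjkg
Final line count: 9

Answer: 9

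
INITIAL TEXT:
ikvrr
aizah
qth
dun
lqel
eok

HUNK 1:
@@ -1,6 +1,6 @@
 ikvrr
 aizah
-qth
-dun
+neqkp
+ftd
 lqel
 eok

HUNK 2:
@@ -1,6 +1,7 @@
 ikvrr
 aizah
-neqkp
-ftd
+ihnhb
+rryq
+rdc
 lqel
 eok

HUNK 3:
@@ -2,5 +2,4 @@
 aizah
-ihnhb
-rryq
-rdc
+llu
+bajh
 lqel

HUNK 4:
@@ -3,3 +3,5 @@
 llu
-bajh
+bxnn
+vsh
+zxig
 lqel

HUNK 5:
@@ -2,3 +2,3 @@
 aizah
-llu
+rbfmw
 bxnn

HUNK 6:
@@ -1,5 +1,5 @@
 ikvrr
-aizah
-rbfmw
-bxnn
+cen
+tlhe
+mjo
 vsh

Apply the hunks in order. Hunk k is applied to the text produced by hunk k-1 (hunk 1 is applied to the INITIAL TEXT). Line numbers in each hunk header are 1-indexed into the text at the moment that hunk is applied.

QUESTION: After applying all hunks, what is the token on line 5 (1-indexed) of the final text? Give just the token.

Answer: vsh

Derivation:
Hunk 1: at line 1 remove [qth,dun] add [neqkp,ftd] -> 6 lines: ikvrr aizah neqkp ftd lqel eok
Hunk 2: at line 1 remove [neqkp,ftd] add [ihnhb,rryq,rdc] -> 7 lines: ikvrr aizah ihnhb rryq rdc lqel eok
Hunk 3: at line 2 remove [ihnhb,rryq,rdc] add [llu,bajh] -> 6 lines: ikvrr aizah llu bajh lqel eok
Hunk 4: at line 3 remove [bajh] add [bxnn,vsh,zxig] -> 8 lines: ikvrr aizah llu bxnn vsh zxig lqel eok
Hunk 5: at line 2 remove [llu] add [rbfmw] -> 8 lines: ikvrr aizah rbfmw bxnn vsh zxig lqel eok
Hunk 6: at line 1 remove [aizah,rbfmw,bxnn] add [cen,tlhe,mjo] -> 8 lines: ikvrr cen tlhe mjo vsh zxig lqel eok
Final line 5: vsh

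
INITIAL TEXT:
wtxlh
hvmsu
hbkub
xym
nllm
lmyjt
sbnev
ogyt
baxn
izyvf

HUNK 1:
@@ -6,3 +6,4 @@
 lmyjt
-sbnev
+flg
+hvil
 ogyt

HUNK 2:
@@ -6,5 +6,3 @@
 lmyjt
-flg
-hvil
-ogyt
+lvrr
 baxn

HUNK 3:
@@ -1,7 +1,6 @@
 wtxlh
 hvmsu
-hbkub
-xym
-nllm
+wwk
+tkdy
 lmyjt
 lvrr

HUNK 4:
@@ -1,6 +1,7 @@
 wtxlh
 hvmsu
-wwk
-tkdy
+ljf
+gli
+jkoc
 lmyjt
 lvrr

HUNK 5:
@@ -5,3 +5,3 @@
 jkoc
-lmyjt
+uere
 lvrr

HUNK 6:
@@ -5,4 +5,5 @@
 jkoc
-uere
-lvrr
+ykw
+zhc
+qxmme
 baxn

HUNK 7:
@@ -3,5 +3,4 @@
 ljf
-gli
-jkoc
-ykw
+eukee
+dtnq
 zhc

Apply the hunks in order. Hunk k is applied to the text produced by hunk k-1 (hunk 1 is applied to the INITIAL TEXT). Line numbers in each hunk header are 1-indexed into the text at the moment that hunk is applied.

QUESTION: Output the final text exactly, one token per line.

Answer: wtxlh
hvmsu
ljf
eukee
dtnq
zhc
qxmme
baxn
izyvf

Derivation:
Hunk 1: at line 6 remove [sbnev] add [flg,hvil] -> 11 lines: wtxlh hvmsu hbkub xym nllm lmyjt flg hvil ogyt baxn izyvf
Hunk 2: at line 6 remove [flg,hvil,ogyt] add [lvrr] -> 9 lines: wtxlh hvmsu hbkub xym nllm lmyjt lvrr baxn izyvf
Hunk 3: at line 1 remove [hbkub,xym,nllm] add [wwk,tkdy] -> 8 lines: wtxlh hvmsu wwk tkdy lmyjt lvrr baxn izyvf
Hunk 4: at line 1 remove [wwk,tkdy] add [ljf,gli,jkoc] -> 9 lines: wtxlh hvmsu ljf gli jkoc lmyjt lvrr baxn izyvf
Hunk 5: at line 5 remove [lmyjt] add [uere] -> 9 lines: wtxlh hvmsu ljf gli jkoc uere lvrr baxn izyvf
Hunk 6: at line 5 remove [uere,lvrr] add [ykw,zhc,qxmme] -> 10 lines: wtxlh hvmsu ljf gli jkoc ykw zhc qxmme baxn izyvf
Hunk 7: at line 3 remove [gli,jkoc,ykw] add [eukee,dtnq] -> 9 lines: wtxlh hvmsu ljf eukee dtnq zhc qxmme baxn izyvf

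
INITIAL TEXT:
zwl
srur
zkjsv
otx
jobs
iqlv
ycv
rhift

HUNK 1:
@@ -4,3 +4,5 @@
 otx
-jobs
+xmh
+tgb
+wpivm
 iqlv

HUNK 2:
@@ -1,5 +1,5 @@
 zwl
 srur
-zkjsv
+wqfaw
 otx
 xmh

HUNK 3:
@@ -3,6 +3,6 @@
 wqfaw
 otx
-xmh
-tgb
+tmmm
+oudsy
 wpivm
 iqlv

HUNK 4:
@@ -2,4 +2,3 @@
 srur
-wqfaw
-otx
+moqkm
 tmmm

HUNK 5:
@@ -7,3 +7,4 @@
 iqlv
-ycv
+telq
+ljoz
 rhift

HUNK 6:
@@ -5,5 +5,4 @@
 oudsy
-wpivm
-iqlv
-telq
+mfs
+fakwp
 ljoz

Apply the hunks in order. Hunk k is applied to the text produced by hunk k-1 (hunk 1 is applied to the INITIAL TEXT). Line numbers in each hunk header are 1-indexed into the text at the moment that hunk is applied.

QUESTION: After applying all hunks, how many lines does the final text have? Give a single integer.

Answer: 9

Derivation:
Hunk 1: at line 4 remove [jobs] add [xmh,tgb,wpivm] -> 10 lines: zwl srur zkjsv otx xmh tgb wpivm iqlv ycv rhift
Hunk 2: at line 1 remove [zkjsv] add [wqfaw] -> 10 lines: zwl srur wqfaw otx xmh tgb wpivm iqlv ycv rhift
Hunk 3: at line 3 remove [xmh,tgb] add [tmmm,oudsy] -> 10 lines: zwl srur wqfaw otx tmmm oudsy wpivm iqlv ycv rhift
Hunk 4: at line 2 remove [wqfaw,otx] add [moqkm] -> 9 lines: zwl srur moqkm tmmm oudsy wpivm iqlv ycv rhift
Hunk 5: at line 7 remove [ycv] add [telq,ljoz] -> 10 lines: zwl srur moqkm tmmm oudsy wpivm iqlv telq ljoz rhift
Hunk 6: at line 5 remove [wpivm,iqlv,telq] add [mfs,fakwp] -> 9 lines: zwl srur moqkm tmmm oudsy mfs fakwp ljoz rhift
Final line count: 9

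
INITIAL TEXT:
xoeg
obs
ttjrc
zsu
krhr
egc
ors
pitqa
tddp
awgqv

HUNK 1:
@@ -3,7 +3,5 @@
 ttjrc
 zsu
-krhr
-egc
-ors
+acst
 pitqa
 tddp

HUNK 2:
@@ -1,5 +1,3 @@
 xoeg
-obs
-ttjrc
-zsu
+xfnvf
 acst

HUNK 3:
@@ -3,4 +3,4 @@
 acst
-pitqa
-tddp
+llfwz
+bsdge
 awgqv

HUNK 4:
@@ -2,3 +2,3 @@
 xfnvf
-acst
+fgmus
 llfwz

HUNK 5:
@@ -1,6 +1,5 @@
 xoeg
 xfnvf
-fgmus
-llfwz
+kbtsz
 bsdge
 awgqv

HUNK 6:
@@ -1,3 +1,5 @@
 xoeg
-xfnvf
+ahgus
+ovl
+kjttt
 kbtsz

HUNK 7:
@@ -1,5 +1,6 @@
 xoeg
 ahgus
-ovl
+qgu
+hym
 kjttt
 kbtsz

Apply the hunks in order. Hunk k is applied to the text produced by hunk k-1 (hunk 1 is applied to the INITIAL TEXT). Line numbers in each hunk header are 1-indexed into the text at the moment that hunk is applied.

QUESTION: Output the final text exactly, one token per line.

Hunk 1: at line 3 remove [krhr,egc,ors] add [acst] -> 8 lines: xoeg obs ttjrc zsu acst pitqa tddp awgqv
Hunk 2: at line 1 remove [obs,ttjrc,zsu] add [xfnvf] -> 6 lines: xoeg xfnvf acst pitqa tddp awgqv
Hunk 3: at line 3 remove [pitqa,tddp] add [llfwz,bsdge] -> 6 lines: xoeg xfnvf acst llfwz bsdge awgqv
Hunk 4: at line 2 remove [acst] add [fgmus] -> 6 lines: xoeg xfnvf fgmus llfwz bsdge awgqv
Hunk 5: at line 1 remove [fgmus,llfwz] add [kbtsz] -> 5 lines: xoeg xfnvf kbtsz bsdge awgqv
Hunk 6: at line 1 remove [xfnvf] add [ahgus,ovl,kjttt] -> 7 lines: xoeg ahgus ovl kjttt kbtsz bsdge awgqv
Hunk 7: at line 1 remove [ovl] add [qgu,hym] -> 8 lines: xoeg ahgus qgu hym kjttt kbtsz bsdge awgqv

Answer: xoeg
ahgus
qgu
hym
kjttt
kbtsz
bsdge
awgqv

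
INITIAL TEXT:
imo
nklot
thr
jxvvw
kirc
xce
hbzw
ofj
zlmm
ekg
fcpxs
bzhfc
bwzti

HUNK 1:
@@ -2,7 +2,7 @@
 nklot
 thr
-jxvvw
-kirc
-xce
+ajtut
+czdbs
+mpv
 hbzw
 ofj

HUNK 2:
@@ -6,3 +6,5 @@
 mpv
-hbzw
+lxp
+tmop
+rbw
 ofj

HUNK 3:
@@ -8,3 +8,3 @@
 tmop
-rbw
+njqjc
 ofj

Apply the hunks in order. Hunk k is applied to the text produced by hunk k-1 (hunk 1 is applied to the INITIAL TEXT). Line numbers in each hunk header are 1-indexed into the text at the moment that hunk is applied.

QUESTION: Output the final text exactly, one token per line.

Answer: imo
nklot
thr
ajtut
czdbs
mpv
lxp
tmop
njqjc
ofj
zlmm
ekg
fcpxs
bzhfc
bwzti

Derivation:
Hunk 1: at line 2 remove [jxvvw,kirc,xce] add [ajtut,czdbs,mpv] -> 13 lines: imo nklot thr ajtut czdbs mpv hbzw ofj zlmm ekg fcpxs bzhfc bwzti
Hunk 2: at line 6 remove [hbzw] add [lxp,tmop,rbw] -> 15 lines: imo nklot thr ajtut czdbs mpv lxp tmop rbw ofj zlmm ekg fcpxs bzhfc bwzti
Hunk 3: at line 8 remove [rbw] add [njqjc] -> 15 lines: imo nklot thr ajtut czdbs mpv lxp tmop njqjc ofj zlmm ekg fcpxs bzhfc bwzti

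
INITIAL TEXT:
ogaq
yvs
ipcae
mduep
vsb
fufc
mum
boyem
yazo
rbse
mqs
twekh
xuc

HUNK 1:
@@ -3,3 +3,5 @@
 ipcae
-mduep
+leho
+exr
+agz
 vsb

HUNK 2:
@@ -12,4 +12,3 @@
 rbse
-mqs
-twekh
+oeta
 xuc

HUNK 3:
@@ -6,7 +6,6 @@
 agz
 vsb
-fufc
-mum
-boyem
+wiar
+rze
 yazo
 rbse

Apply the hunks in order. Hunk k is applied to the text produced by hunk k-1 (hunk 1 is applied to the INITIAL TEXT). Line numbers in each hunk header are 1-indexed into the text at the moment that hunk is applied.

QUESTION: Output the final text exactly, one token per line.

Answer: ogaq
yvs
ipcae
leho
exr
agz
vsb
wiar
rze
yazo
rbse
oeta
xuc

Derivation:
Hunk 1: at line 3 remove [mduep] add [leho,exr,agz] -> 15 lines: ogaq yvs ipcae leho exr agz vsb fufc mum boyem yazo rbse mqs twekh xuc
Hunk 2: at line 12 remove [mqs,twekh] add [oeta] -> 14 lines: ogaq yvs ipcae leho exr agz vsb fufc mum boyem yazo rbse oeta xuc
Hunk 3: at line 6 remove [fufc,mum,boyem] add [wiar,rze] -> 13 lines: ogaq yvs ipcae leho exr agz vsb wiar rze yazo rbse oeta xuc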